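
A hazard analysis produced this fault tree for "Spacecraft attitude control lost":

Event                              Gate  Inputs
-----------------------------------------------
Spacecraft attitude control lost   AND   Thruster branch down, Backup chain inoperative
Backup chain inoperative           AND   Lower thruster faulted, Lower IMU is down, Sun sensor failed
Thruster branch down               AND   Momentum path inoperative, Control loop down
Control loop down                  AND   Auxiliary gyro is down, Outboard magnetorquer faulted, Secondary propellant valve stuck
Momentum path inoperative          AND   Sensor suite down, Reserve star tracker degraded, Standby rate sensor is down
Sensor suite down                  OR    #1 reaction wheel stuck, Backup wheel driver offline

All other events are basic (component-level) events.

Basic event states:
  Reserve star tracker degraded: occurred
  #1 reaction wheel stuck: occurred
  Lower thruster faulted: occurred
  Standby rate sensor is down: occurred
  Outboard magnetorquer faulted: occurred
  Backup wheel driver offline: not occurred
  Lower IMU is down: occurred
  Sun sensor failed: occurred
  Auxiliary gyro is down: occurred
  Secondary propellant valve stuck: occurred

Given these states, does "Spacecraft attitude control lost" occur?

Yes

Sensor suite down [OR]: #1 reaction wheel stuck=occurs, Backup wheel driver offline=not → at least one input occurs → occurs.
Momentum path inoperative [AND]: Sensor suite down=occurs, Reserve star tracker degraded=occurs, Standby rate sensor is down=occurs → all inputs occur → occurs.
Control loop down [AND]: Auxiliary gyro is down=occurs, Outboard magnetorquer faulted=occurs, Secondary propellant valve stuck=occurs → all inputs occur → occurs.
Thruster branch down [AND]: Momentum path inoperative=occurs, Control loop down=occurs → all inputs occur → occurs.
Backup chain inoperative [AND]: Lower thruster faulted=occurs, Lower IMU is down=occurs, Sun sensor failed=occurs → all inputs occur → occurs.
Spacecraft attitude control lost [AND]: Thruster branch down=occurs, Backup chain inoperative=occurs → all inputs occur → occurs.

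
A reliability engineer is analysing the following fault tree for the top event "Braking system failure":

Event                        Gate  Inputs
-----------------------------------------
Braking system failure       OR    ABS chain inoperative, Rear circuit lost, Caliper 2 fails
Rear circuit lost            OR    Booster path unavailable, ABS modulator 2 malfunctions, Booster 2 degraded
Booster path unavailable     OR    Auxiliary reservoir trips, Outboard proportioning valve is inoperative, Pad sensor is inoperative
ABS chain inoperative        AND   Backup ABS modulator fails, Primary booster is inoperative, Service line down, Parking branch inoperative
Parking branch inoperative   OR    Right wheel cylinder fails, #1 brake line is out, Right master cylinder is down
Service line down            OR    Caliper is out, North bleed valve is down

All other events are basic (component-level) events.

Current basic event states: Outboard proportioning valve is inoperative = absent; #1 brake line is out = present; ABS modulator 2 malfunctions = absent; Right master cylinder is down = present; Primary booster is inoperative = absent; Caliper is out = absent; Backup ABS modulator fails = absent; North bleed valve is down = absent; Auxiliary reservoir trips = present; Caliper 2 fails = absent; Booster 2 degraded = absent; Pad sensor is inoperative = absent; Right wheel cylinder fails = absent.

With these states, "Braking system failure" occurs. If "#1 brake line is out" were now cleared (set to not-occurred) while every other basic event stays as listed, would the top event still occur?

Counterfactual: set "#1 brake line is out" to not occurred.
Service line down [OR]: Caliper is out=not, North bleed valve is down=not → no input occurs → does not occur.
Parking branch inoperative [OR]: Right wheel cylinder fails=not, #1 brake line is out=not, Right master cylinder is down=occurs → at least one input occurs → occurs.
ABS chain inoperative [AND]: Backup ABS modulator fails=not, Primary booster is inoperative=not, Service line down=not, Parking branch inoperative=occurs → not all inputs occur → does not occur.
Booster path unavailable [OR]: Auxiliary reservoir trips=occurs, Outboard proportioning valve is inoperative=not, Pad sensor is inoperative=not → at least one input occurs → occurs.
Rear circuit lost [OR]: Booster path unavailable=occurs, ABS modulator 2 malfunctions=not, Booster 2 degraded=not → at least one input occurs → occurs.
Braking system failure [OR]: ABS chain inoperative=not, Rear circuit lost=occurs, Caliper 2 fails=not → at least one input occurs → occurs.

Yes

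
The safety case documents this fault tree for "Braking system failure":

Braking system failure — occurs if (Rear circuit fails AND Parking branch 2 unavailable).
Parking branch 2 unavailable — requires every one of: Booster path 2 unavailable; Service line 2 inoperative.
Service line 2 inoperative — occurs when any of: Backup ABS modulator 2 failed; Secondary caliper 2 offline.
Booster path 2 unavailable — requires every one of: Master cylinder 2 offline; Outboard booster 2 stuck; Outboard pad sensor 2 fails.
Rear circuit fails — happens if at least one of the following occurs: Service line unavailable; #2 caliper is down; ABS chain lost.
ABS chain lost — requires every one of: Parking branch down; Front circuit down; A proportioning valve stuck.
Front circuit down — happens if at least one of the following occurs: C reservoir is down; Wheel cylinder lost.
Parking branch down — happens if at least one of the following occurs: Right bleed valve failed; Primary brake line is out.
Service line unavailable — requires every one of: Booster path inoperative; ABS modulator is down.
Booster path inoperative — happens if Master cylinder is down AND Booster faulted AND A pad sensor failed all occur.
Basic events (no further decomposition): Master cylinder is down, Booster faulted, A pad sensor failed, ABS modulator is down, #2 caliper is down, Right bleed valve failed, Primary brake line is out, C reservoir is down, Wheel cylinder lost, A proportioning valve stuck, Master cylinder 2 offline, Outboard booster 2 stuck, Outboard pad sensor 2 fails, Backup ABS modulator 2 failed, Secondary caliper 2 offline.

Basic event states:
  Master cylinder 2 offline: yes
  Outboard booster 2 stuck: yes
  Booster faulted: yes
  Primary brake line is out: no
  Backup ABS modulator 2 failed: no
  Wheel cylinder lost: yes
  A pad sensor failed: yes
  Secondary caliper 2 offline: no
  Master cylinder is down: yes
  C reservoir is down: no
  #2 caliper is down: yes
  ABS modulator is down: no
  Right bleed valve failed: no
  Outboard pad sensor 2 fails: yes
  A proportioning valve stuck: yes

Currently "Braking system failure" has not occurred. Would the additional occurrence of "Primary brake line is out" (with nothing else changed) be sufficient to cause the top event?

No

Counterfactual: set "Primary brake line is out" to occurred.
Booster path inoperative [AND]: Master cylinder is down=occurs, Booster faulted=occurs, A pad sensor failed=occurs → all inputs occur → occurs.
Service line unavailable [AND]: Booster path inoperative=occurs, ABS modulator is down=not → not all inputs occur → does not occur.
Parking branch down [OR]: Right bleed valve failed=not, Primary brake line is out=occurs → at least one input occurs → occurs.
Front circuit down [OR]: C reservoir is down=not, Wheel cylinder lost=occurs → at least one input occurs → occurs.
ABS chain lost [AND]: Parking branch down=occurs, Front circuit down=occurs, A proportioning valve stuck=occurs → all inputs occur → occurs.
Rear circuit fails [OR]: Service line unavailable=not, #2 caliper is down=occurs, ABS chain lost=occurs → at least one input occurs → occurs.
Booster path 2 unavailable [AND]: Master cylinder 2 offline=occurs, Outboard booster 2 stuck=occurs, Outboard pad sensor 2 fails=occurs → all inputs occur → occurs.
Service line 2 inoperative [OR]: Backup ABS modulator 2 failed=not, Secondary caliper 2 offline=not → no input occurs → does not occur.
Parking branch 2 unavailable [AND]: Booster path 2 unavailable=occurs, Service line 2 inoperative=not → not all inputs occur → does not occur.
Braking system failure [AND]: Rear circuit fails=occurs, Parking branch 2 unavailable=not → not all inputs occur → does not occur.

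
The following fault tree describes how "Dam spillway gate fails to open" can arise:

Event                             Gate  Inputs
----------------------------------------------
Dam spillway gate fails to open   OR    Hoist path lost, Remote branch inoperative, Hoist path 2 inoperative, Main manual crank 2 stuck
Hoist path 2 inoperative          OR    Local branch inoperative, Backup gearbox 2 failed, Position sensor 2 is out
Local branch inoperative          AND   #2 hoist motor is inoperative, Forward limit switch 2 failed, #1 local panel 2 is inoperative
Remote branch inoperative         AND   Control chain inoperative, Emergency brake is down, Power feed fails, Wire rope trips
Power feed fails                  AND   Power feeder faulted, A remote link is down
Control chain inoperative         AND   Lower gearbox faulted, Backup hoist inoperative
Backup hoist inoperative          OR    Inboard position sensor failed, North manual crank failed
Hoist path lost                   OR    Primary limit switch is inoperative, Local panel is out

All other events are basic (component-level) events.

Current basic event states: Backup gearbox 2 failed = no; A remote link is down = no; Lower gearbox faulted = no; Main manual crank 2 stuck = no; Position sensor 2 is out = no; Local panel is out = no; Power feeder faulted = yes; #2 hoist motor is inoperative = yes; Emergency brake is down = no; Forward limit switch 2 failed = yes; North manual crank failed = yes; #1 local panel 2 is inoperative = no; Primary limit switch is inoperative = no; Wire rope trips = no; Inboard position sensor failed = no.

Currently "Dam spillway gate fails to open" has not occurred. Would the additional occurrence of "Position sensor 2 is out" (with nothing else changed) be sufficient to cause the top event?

Counterfactual: set "Position sensor 2 is out" to occurred.
Hoist path lost [OR]: Primary limit switch is inoperative=not, Local panel is out=not → no input occurs → does not occur.
Backup hoist inoperative [OR]: Inboard position sensor failed=not, North manual crank failed=occurs → at least one input occurs → occurs.
Control chain inoperative [AND]: Lower gearbox faulted=not, Backup hoist inoperative=occurs → not all inputs occur → does not occur.
Power feed fails [AND]: Power feeder faulted=occurs, A remote link is down=not → not all inputs occur → does not occur.
Remote branch inoperative [AND]: Control chain inoperative=not, Emergency brake is down=not, Power feed fails=not, Wire rope trips=not → not all inputs occur → does not occur.
Local branch inoperative [AND]: #2 hoist motor is inoperative=occurs, Forward limit switch 2 failed=occurs, #1 local panel 2 is inoperative=not → not all inputs occur → does not occur.
Hoist path 2 inoperative [OR]: Local branch inoperative=not, Backup gearbox 2 failed=not, Position sensor 2 is out=occurs → at least one input occurs → occurs.
Dam spillway gate fails to open [OR]: Hoist path lost=not, Remote branch inoperative=not, Hoist path 2 inoperative=occurs, Main manual crank 2 stuck=not → at least one input occurs → occurs.

Yes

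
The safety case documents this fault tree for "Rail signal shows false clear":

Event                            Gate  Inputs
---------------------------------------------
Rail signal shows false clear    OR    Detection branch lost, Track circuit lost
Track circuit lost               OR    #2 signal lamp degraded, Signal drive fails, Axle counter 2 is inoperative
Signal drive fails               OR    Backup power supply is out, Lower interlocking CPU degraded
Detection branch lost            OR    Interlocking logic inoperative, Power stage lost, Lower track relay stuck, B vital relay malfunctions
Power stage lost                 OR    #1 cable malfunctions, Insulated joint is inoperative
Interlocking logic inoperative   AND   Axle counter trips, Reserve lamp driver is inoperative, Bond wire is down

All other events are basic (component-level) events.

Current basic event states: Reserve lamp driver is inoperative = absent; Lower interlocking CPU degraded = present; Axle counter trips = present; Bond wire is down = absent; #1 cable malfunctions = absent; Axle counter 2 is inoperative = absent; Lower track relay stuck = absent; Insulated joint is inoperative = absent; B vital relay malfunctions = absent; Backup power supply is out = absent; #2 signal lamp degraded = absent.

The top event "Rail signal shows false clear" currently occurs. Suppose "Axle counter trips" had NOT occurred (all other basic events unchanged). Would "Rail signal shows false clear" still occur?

Yes

Counterfactual: set "Axle counter trips" to not occurred.
Interlocking logic inoperative [AND]: Axle counter trips=not, Reserve lamp driver is inoperative=not, Bond wire is down=not → not all inputs occur → does not occur.
Power stage lost [OR]: #1 cable malfunctions=not, Insulated joint is inoperative=not → no input occurs → does not occur.
Detection branch lost [OR]: Interlocking logic inoperative=not, Power stage lost=not, Lower track relay stuck=not, B vital relay malfunctions=not → no input occurs → does not occur.
Signal drive fails [OR]: Backup power supply is out=not, Lower interlocking CPU degraded=occurs → at least one input occurs → occurs.
Track circuit lost [OR]: #2 signal lamp degraded=not, Signal drive fails=occurs, Axle counter 2 is inoperative=not → at least one input occurs → occurs.
Rail signal shows false clear [OR]: Detection branch lost=not, Track circuit lost=occurs → at least one input occurs → occurs.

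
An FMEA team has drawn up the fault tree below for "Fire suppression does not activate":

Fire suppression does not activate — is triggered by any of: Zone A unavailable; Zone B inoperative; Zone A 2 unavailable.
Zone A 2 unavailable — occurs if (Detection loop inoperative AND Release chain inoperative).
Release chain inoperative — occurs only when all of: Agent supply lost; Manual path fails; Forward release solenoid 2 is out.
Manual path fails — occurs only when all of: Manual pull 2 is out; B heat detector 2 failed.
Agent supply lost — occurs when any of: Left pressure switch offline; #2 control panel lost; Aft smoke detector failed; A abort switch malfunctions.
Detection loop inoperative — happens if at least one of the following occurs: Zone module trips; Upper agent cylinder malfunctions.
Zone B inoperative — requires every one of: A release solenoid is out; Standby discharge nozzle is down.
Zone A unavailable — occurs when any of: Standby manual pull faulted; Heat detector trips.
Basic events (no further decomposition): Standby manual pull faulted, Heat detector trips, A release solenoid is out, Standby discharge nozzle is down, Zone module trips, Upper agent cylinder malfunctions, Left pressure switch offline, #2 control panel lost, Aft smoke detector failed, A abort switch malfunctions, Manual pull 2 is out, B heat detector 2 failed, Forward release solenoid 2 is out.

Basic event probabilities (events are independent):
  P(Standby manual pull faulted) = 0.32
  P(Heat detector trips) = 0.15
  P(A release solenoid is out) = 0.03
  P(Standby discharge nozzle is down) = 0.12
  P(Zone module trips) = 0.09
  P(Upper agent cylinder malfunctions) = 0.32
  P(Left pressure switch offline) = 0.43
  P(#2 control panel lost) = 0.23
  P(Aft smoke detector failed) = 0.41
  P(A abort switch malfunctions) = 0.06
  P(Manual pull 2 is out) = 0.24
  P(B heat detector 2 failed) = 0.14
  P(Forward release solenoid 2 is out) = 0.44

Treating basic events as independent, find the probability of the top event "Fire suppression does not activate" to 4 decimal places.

0.4265

P(Zone A unavailable) [OR] = 1 − (1−0.32) × (1−0.15) = 0.422000
P(Zone B inoperative) [AND] = 0.03 × 0.12 = 0.003600
P(Detection loop inoperative) [OR] = 1 − (1−0.09) × (1−0.32) = 0.381200
P(Agent supply lost) [OR] = 1 − (1−0.43) × (1−0.23) × (1−0.41) × (1−0.06) = 0.756586
P(Manual path fails) [AND] = 0.24 × 0.14 = 0.033600
P(Release chain inoperative) [AND] = 0.756586 × 0.033600 × 0.44 = 0.011185
P(Zone A 2 unavailable) [AND] = 0.381200 × 0.011185 = 0.004264
P(Fire suppression does not activate) [OR] = 1 − (1−0.422000) × (1−0.003600) × (1−0.004264) = 0.426537
Rounded to 4 decimal places: P(Fire suppression does not activate) ≈ 0.4265.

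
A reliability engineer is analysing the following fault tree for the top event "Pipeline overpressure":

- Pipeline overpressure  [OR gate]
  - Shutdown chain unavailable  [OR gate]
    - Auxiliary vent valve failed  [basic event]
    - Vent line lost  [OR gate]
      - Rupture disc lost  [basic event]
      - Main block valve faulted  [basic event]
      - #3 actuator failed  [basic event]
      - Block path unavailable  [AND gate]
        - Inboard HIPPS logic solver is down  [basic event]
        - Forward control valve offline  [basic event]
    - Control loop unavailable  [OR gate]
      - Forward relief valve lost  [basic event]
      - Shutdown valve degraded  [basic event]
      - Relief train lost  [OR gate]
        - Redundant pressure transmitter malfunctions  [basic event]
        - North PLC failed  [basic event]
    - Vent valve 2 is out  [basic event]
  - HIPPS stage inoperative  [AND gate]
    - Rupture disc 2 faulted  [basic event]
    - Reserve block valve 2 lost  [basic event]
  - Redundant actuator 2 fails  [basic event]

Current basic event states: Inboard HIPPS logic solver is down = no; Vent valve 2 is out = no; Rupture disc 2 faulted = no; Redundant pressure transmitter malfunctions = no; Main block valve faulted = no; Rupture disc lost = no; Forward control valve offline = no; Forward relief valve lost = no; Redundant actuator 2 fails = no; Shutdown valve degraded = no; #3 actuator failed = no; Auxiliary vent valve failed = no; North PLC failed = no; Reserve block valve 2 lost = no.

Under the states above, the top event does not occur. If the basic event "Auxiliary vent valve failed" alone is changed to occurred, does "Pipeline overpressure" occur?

Counterfactual: set "Auxiliary vent valve failed" to occurred.
Block path unavailable [AND]: Inboard HIPPS logic solver is down=not, Forward control valve offline=not → not all inputs occur → does not occur.
Vent line lost [OR]: Rupture disc lost=not, Main block valve faulted=not, #3 actuator failed=not, Block path unavailable=not → no input occurs → does not occur.
Relief train lost [OR]: Redundant pressure transmitter malfunctions=not, North PLC failed=not → no input occurs → does not occur.
Control loop unavailable [OR]: Forward relief valve lost=not, Shutdown valve degraded=not, Relief train lost=not → no input occurs → does not occur.
Shutdown chain unavailable [OR]: Auxiliary vent valve failed=occurs, Vent line lost=not, Control loop unavailable=not, Vent valve 2 is out=not → at least one input occurs → occurs.
HIPPS stage inoperative [AND]: Rupture disc 2 faulted=not, Reserve block valve 2 lost=not → not all inputs occur → does not occur.
Pipeline overpressure [OR]: Shutdown chain unavailable=occurs, HIPPS stage inoperative=not, Redundant actuator 2 fails=not → at least one input occurs → occurs.

Yes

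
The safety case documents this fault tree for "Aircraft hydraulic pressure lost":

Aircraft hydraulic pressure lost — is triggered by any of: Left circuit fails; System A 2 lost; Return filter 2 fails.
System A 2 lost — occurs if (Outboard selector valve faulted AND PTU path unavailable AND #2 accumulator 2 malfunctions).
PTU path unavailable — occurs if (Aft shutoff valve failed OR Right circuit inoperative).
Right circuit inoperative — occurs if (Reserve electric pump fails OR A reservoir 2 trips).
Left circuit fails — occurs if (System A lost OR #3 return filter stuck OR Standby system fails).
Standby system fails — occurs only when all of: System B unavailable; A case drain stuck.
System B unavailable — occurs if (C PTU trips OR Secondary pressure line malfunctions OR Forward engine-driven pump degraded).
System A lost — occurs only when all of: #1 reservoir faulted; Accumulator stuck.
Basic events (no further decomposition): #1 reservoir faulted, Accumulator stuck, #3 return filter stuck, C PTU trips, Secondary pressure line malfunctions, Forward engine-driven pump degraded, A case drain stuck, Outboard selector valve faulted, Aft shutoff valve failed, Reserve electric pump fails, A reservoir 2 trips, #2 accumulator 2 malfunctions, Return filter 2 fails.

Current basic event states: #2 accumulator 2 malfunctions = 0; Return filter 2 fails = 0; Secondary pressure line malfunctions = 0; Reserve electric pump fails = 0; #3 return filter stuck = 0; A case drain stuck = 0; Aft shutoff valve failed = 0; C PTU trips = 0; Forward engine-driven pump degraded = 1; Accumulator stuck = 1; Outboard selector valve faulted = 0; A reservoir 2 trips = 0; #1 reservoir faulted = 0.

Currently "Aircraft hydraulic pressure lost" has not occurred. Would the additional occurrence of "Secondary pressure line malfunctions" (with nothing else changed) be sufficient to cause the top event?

Counterfactual: set "Secondary pressure line malfunctions" to occurred.
System A lost [AND]: #1 reservoir faulted=not, Accumulator stuck=occurs → not all inputs occur → does not occur.
System B unavailable [OR]: C PTU trips=not, Secondary pressure line malfunctions=occurs, Forward engine-driven pump degraded=occurs → at least one input occurs → occurs.
Standby system fails [AND]: System B unavailable=occurs, A case drain stuck=not → not all inputs occur → does not occur.
Left circuit fails [OR]: System A lost=not, #3 return filter stuck=not, Standby system fails=not → no input occurs → does not occur.
Right circuit inoperative [OR]: Reserve electric pump fails=not, A reservoir 2 trips=not → no input occurs → does not occur.
PTU path unavailable [OR]: Aft shutoff valve failed=not, Right circuit inoperative=not → no input occurs → does not occur.
System A 2 lost [AND]: Outboard selector valve faulted=not, PTU path unavailable=not, #2 accumulator 2 malfunctions=not → not all inputs occur → does not occur.
Aircraft hydraulic pressure lost [OR]: Left circuit fails=not, System A 2 lost=not, Return filter 2 fails=not → no input occurs → does not occur.

No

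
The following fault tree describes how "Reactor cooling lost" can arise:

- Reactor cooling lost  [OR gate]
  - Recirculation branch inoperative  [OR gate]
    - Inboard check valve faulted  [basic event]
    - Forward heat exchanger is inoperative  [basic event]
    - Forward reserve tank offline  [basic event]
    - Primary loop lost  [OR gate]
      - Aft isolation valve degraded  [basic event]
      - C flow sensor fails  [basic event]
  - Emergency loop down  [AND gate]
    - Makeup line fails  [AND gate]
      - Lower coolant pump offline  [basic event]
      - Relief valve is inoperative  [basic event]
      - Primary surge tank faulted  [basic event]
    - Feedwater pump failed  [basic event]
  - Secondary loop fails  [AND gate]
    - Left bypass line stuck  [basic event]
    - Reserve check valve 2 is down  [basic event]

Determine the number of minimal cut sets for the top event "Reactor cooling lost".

7

Primary loop lost [OR]: union of children's cut sets → 2 cut set(s).
Recirculation branch inoperative [OR]: union of children's cut sets → 5 cut set(s).
Makeup line fails [AND]: one cut set from each child combined → 1 × 1 × 1 = 1 cut set(s).
Emergency loop down [AND]: one cut set from each child combined → 1 × 1 = 1 cut set(s).
Secondary loop fails [AND]: one cut set from each child combined → 1 × 1 = 1 cut set(s).
Reactor cooling lost [OR]: union of children's cut sets → 7 cut set(s).
Minimal cut sets: {Inboard check valve faulted}; {Forward heat exchanger is inoperative}; {Forward reserve tank offline}; {Aft isolation valve degraded}; {C flow sensor fails}; {Feedwater pump failed, Lower coolant pump offline, Primary surge tank faulted, Relief valve is inoperative}; {Left bypass line stuck, Reserve check valve 2 is down}.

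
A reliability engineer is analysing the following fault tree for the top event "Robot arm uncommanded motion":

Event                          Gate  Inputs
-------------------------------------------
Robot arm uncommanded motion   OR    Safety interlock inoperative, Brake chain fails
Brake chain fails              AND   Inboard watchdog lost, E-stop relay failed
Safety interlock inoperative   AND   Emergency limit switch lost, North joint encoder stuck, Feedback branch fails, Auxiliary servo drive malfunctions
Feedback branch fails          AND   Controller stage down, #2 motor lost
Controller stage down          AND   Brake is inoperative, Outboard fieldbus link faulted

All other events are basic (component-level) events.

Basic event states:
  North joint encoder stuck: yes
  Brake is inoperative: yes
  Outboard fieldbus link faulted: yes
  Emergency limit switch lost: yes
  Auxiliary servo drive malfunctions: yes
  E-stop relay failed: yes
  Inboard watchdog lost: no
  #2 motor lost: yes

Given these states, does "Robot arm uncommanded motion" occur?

Controller stage down [AND]: Brake is inoperative=occurs, Outboard fieldbus link faulted=occurs → all inputs occur → occurs.
Feedback branch fails [AND]: Controller stage down=occurs, #2 motor lost=occurs → all inputs occur → occurs.
Safety interlock inoperative [AND]: Emergency limit switch lost=occurs, North joint encoder stuck=occurs, Feedback branch fails=occurs, Auxiliary servo drive malfunctions=occurs → all inputs occur → occurs.
Brake chain fails [AND]: Inboard watchdog lost=not, E-stop relay failed=occurs → not all inputs occur → does not occur.
Robot arm uncommanded motion [OR]: Safety interlock inoperative=occurs, Brake chain fails=not → at least one input occurs → occurs.

Yes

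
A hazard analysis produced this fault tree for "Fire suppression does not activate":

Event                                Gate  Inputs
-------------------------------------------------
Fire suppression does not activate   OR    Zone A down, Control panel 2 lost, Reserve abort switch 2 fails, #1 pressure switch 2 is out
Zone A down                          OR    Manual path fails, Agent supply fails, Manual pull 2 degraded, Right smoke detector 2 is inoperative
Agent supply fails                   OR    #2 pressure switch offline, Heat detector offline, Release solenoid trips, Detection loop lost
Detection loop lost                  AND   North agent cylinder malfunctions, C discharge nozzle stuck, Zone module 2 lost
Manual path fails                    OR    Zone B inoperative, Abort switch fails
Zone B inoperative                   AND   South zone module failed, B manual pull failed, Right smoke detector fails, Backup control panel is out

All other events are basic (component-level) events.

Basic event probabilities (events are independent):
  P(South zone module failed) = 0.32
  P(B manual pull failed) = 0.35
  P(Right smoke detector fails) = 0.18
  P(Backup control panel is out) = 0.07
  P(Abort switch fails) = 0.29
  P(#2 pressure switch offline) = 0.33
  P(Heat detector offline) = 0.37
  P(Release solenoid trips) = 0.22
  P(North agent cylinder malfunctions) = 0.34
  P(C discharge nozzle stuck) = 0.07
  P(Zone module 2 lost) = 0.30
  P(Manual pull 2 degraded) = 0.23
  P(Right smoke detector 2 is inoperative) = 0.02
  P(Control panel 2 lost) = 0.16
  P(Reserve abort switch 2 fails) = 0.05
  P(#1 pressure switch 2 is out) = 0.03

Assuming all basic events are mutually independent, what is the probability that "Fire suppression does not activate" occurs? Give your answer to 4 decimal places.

0.8646

P(Zone B inoperative) [AND] = 0.32 × 0.35 × 0.18 × 0.07 = 0.001411
P(Manual path fails) [OR] = 1 − (1−0.001411) × (1−0.29) = 0.291002
P(Detection loop lost) [AND] = 0.34 × 0.07 × 0.30 = 0.007140
P(Agent supply fails) [OR] = 1 − (1−0.33) × (1−0.37) × (1−0.22) × (1−0.007140) = 0.673113
P(Zone A down) [OR] = 1 − (1−0.291002) × (1−0.673113) × (1−0.23) × (1−0.02) = 0.825112
P(Fire suppression does not activate) [OR] = 1 − (1−0.825112) × (1−0.16) × (1−0.05) × (1−0.03) = 0.864626
Rounded to 4 decimal places: P(Fire suppression does not activate) ≈ 0.8646.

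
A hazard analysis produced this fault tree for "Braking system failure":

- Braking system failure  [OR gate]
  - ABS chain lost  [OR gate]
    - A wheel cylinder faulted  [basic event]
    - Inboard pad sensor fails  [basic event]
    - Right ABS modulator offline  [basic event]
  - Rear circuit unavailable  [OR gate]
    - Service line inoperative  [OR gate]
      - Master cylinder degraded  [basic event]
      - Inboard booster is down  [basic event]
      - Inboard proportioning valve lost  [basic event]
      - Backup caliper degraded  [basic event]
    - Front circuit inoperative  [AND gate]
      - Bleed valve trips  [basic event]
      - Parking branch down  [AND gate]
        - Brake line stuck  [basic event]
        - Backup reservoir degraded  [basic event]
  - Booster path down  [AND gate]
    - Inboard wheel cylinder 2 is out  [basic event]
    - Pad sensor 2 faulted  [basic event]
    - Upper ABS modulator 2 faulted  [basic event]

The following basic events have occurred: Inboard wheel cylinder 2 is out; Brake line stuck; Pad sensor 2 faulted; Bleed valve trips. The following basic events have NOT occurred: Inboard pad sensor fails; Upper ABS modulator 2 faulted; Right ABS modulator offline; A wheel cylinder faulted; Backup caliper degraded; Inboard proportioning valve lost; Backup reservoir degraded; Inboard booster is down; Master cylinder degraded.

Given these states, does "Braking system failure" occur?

ABS chain lost [OR]: A wheel cylinder faulted=not, Inboard pad sensor fails=not, Right ABS modulator offline=not → no input occurs → does not occur.
Service line inoperative [OR]: Master cylinder degraded=not, Inboard booster is down=not, Inboard proportioning valve lost=not, Backup caliper degraded=not → no input occurs → does not occur.
Parking branch down [AND]: Brake line stuck=occurs, Backup reservoir degraded=not → not all inputs occur → does not occur.
Front circuit inoperative [AND]: Bleed valve trips=occurs, Parking branch down=not → not all inputs occur → does not occur.
Rear circuit unavailable [OR]: Service line inoperative=not, Front circuit inoperative=not → no input occurs → does not occur.
Booster path down [AND]: Inboard wheel cylinder 2 is out=occurs, Pad sensor 2 faulted=occurs, Upper ABS modulator 2 faulted=not → not all inputs occur → does not occur.
Braking system failure [OR]: ABS chain lost=not, Rear circuit unavailable=not, Booster path down=not → no input occurs → does not occur.

No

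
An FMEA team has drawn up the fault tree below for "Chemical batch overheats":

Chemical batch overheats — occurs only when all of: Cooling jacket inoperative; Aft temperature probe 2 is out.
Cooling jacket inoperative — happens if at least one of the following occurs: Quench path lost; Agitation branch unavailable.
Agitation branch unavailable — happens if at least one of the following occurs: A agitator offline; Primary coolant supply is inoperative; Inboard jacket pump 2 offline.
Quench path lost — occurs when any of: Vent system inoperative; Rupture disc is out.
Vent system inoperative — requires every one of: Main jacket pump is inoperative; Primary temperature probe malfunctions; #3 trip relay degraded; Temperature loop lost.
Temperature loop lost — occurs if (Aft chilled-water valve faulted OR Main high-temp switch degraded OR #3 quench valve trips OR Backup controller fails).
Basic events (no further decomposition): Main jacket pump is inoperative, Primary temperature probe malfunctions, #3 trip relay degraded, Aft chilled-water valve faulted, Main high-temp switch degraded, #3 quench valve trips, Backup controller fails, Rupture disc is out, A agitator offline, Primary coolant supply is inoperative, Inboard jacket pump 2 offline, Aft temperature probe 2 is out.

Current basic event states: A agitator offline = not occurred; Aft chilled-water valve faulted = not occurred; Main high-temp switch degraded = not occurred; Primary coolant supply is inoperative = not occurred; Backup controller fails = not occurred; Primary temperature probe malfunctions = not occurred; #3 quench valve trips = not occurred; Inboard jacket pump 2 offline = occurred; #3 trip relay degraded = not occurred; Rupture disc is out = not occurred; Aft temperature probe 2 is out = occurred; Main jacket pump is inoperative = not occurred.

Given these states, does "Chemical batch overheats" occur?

Temperature loop lost [OR]: Aft chilled-water valve faulted=not, Main high-temp switch degraded=not, #3 quench valve trips=not, Backup controller fails=not → no input occurs → does not occur.
Vent system inoperative [AND]: Main jacket pump is inoperative=not, Primary temperature probe malfunctions=not, #3 trip relay degraded=not, Temperature loop lost=not → not all inputs occur → does not occur.
Quench path lost [OR]: Vent system inoperative=not, Rupture disc is out=not → no input occurs → does not occur.
Agitation branch unavailable [OR]: A agitator offline=not, Primary coolant supply is inoperative=not, Inboard jacket pump 2 offline=occurs → at least one input occurs → occurs.
Cooling jacket inoperative [OR]: Quench path lost=not, Agitation branch unavailable=occurs → at least one input occurs → occurs.
Chemical batch overheats [AND]: Cooling jacket inoperative=occurs, Aft temperature probe 2 is out=occurs → all inputs occur → occurs.

Yes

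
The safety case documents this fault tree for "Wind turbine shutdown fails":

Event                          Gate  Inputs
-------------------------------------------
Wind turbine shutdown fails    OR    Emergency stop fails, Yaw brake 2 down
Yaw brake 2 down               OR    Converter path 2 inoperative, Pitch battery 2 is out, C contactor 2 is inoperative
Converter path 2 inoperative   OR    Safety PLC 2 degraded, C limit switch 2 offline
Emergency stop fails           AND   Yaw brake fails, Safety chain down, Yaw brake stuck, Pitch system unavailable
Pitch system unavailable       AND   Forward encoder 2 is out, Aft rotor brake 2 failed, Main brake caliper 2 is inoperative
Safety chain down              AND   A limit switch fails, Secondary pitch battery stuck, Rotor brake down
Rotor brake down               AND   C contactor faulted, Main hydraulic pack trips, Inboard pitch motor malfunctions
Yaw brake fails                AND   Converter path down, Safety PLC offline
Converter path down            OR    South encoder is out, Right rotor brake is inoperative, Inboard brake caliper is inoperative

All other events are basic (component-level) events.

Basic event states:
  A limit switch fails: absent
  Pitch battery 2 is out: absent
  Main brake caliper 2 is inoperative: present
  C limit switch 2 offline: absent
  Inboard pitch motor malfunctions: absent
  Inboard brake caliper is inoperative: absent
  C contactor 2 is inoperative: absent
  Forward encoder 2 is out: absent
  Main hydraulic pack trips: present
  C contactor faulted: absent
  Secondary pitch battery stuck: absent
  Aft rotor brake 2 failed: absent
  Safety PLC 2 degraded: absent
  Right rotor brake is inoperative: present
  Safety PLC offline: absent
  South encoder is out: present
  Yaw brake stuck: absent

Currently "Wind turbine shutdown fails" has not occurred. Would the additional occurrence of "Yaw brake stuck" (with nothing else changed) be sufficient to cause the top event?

No

Counterfactual: set "Yaw brake stuck" to occurred.
Converter path down [OR]: South encoder is out=occurs, Right rotor brake is inoperative=occurs, Inboard brake caliper is inoperative=not → at least one input occurs → occurs.
Yaw brake fails [AND]: Converter path down=occurs, Safety PLC offline=not → not all inputs occur → does not occur.
Rotor brake down [AND]: C contactor faulted=not, Main hydraulic pack trips=occurs, Inboard pitch motor malfunctions=not → not all inputs occur → does not occur.
Safety chain down [AND]: A limit switch fails=not, Secondary pitch battery stuck=not, Rotor brake down=not → not all inputs occur → does not occur.
Pitch system unavailable [AND]: Forward encoder 2 is out=not, Aft rotor brake 2 failed=not, Main brake caliper 2 is inoperative=occurs → not all inputs occur → does not occur.
Emergency stop fails [AND]: Yaw brake fails=not, Safety chain down=not, Yaw brake stuck=occurs, Pitch system unavailable=not → not all inputs occur → does not occur.
Converter path 2 inoperative [OR]: Safety PLC 2 degraded=not, C limit switch 2 offline=not → no input occurs → does not occur.
Yaw brake 2 down [OR]: Converter path 2 inoperative=not, Pitch battery 2 is out=not, C contactor 2 is inoperative=not → no input occurs → does not occur.
Wind turbine shutdown fails [OR]: Emergency stop fails=not, Yaw brake 2 down=not → no input occurs → does not occur.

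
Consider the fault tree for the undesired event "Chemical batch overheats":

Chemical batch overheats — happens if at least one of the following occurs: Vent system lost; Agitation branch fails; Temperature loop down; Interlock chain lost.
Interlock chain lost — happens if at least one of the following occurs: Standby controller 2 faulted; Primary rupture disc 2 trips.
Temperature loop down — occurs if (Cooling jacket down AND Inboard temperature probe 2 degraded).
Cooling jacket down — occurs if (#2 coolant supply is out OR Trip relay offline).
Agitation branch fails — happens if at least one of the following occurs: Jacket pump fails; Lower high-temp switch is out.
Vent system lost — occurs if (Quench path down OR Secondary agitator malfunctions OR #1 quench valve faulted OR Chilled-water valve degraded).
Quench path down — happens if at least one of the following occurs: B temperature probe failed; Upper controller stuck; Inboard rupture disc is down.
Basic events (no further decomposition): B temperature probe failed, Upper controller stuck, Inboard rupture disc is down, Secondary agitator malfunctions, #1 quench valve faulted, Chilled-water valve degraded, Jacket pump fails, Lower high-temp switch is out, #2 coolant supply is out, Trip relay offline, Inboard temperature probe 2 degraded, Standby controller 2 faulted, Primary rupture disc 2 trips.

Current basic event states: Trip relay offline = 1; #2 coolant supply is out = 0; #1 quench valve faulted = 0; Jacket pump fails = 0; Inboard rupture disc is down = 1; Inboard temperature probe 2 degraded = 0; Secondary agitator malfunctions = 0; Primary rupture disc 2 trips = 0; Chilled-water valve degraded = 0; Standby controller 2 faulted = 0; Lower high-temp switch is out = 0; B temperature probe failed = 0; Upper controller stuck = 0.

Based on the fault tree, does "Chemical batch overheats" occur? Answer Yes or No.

Yes

Quench path down [OR]: B temperature probe failed=not, Upper controller stuck=not, Inboard rupture disc is down=occurs → at least one input occurs → occurs.
Vent system lost [OR]: Quench path down=occurs, Secondary agitator malfunctions=not, #1 quench valve faulted=not, Chilled-water valve degraded=not → at least one input occurs → occurs.
Agitation branch fails [OR]: Jacket pump fails=not, Lower high-temp switch is out=not → no input occurs → does not occur.
Cooling jacket down [OR]: #2 coolant supply is out=not, Trip relay offline=occurs → at least one input occurs → occurs.
Temperature loop down [AND]: Cooling jacket down=occurs, Inboard temperature probe 2 degraded=not → not all inputs occur → does not occur.
Interlock chain lost [OR]: Standby controller 2 faulted=not, Primary rupture disc 2 trips=not → no input occurs → does not occur.
Chemical batch overheats [OR]: Vent system lost=occurs, Agitation branch fails=not, Temperature loop down=not, Interlock chain lost=not → at least one input occurs → occurs.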